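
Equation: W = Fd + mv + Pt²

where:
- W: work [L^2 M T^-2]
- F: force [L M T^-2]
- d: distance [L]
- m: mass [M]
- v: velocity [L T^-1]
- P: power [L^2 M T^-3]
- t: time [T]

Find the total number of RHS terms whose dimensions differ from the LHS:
2

LHS W: [L^2 M T^-2]
- Fd: [L^2 M T^-2] ✓
- mv: [L M T^-1] ✗
- Pt²: [L^2 M T^-1] ✗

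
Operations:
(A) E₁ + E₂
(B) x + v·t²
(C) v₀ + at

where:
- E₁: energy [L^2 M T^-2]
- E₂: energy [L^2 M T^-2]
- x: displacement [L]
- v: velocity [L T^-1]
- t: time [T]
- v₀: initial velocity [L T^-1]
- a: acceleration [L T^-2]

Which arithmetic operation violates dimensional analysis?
(B) x + v·t²

(A) E₁ + E₂: E₁ [L^2 M T^-2] and E₂ [L^2 M T^-2] — same dimensions ✓
(B) x + v·t²: x [L] and v·t² [L T] — different dimensions cannot be added/subtracted ✗
(C) v₀ + at: v₀ [L T^-1] and at [L T^-1] — same dimensions ✓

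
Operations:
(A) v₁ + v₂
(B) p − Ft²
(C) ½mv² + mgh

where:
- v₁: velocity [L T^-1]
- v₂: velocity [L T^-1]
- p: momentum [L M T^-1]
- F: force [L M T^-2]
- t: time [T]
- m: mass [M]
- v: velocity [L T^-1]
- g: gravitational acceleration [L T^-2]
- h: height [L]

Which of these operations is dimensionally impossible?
(B) p − Ft²

(A) v₁ + v₂: v₁ [L T^-1] and v₂ [L T^-1] — same dimensions ✓
(B) p − Ft²: p [L M T^-1] and Ft² [L M] — different dimensions cannot be added/subtracted ✗
(C) ½mv² + mgh: ½mv² [L^2 M T^-2] and mgh [L^2 M T^-2] — same dimensions ✓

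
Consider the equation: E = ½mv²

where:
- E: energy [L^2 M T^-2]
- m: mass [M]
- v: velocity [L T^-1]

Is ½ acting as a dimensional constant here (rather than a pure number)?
No

E has dimensions [L^2 M T^-2] and mv² already has dimensions [L^2 M T^-2], so the equation balances without ½ contributing any dimensions. ½ is a pure (dimensionless) number; changing or removing it would not affect dimensional consistency.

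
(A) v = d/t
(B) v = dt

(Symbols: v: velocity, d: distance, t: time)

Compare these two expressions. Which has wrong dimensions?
(B)

(A) v = d/t: LHS [L T^-1], RHS [L T^-1] ✓
(B) v = dt: LHS [L T^-1], RHS [L T] ✗

Expression (B) v = dt is dimensionally incorrect.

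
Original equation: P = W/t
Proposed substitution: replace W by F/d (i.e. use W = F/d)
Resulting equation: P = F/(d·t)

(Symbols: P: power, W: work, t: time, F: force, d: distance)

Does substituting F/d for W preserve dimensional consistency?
No

[W] = [L^2 M T^-2] and [F/d] = [M T^-2]. These differ, so the substitution replaces a quantity by one of different dimensions and the result P = F/(d·t) has LHS [L^2 M T^-3] vs RHS [M T^-3] — inconsistent.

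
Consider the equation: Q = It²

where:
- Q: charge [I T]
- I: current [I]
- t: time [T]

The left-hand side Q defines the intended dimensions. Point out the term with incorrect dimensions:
The right-hand side term It²

Q has dimensions [I T], but It² has dimensions [I T^2], so the term It² is dimensionally wrong for Q.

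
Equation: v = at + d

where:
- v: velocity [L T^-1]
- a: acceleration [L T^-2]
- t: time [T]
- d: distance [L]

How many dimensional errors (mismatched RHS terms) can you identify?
1

LHS v: [L T^-1]
- at: [L T^-1] ✓
- d: [L] ✗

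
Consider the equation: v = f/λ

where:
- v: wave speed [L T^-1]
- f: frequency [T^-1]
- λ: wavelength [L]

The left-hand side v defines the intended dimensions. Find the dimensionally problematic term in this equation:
The right-hand side term f/λ

v has dimensions [L T^-1], but f/λ has dimensions [L^-1 T^-1], so the term f/λ is dimensionally wrong for v.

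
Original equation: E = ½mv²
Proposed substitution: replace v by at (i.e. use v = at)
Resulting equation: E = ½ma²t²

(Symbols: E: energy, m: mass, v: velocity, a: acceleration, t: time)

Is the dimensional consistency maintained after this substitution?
Yes

[v] = [L T^-1] and [at] = [L T^-1]. These match, so the substitution replaces a quantity by one of the same dimensions and the result E = ½ma²t² has LHS [L^2 M T^-2] vs RHS [L^2 M T^-2] — still consistent.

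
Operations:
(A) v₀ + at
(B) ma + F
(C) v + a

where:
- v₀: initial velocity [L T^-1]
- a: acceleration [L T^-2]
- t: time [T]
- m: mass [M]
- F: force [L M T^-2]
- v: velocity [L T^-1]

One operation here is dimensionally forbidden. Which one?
(C) v + a

(A) v₀ + at: v₀ [L T^-1] and at [L T^-1] — same dimensions ✓
(B) ma + F: ma [L M T^-2] and F [L M T^-2] — same dimensions ✓
(C) v + a: v [L T^-1] and a [L T^-2] — different dimensions cannot be added/subtracted ✗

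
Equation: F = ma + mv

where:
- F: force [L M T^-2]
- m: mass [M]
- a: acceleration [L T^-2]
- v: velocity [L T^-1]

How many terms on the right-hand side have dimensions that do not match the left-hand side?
1

LHS F: [L M T^-2]
- ma: [L M T^-2] ✓
- mv: [L M T^-1] ✗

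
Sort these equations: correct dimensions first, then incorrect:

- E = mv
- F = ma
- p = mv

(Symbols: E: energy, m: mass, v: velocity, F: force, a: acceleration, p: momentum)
Dimensionally correct: F = ma, p = mv
Dimensionally incorrect: E = mv
Ordered (correct first, then incorrect): F = ma, p = mv, E = mv

- E = mv: LHS [L^2 M T^-2], RHS [L M T^-1] → incorrect ✗
- F = ma: LHS [L M T^-2], RHS [L M T^-2] → correct ✓
- p = mv: LHS [L M T^-1], RHS [L M T^-1] → correct ✓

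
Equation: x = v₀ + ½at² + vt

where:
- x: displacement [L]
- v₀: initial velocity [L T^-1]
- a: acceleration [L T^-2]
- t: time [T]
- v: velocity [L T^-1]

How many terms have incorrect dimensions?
1

LHS x: [L]
- v₀: [L T^-1] ✗
- ½at²: [L] ✓
- vt: [L] ✓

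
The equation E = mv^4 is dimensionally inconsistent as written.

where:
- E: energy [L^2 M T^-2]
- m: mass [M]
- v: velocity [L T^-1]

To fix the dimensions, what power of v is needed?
The exponent of v should be 2: E = mv^2

The LHS E has dimensions [L^2 M T^-2]; v has dimensions [L T^-1].
As written, the RHS mv^4 (exponent 4 on v) has dimensions [L^4 M T^-4], which does not match.
With exponent 2, the RHS mv^2 has dimensions [L^2 M T^-2], matching the LHS.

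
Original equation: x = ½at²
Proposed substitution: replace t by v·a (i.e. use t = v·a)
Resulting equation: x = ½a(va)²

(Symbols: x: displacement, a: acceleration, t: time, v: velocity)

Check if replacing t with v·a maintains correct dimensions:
No

[t] = [T] and [v·a] = [L^2 T^-3]. These differ, so the substitution replaces a quantity by one of different dimensions and the result x = ½a(va)² has LHS [L] vs RHS [L^5 T^-8] — inconsistent.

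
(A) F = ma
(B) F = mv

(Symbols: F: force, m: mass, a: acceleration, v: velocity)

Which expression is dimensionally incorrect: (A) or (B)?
(B)

(A) F = ma: LHS [L M T^-2], RHS [L M T^-2] ✓
(B) F = mv: LHS [L M T^-2], RHS [L M T^-1] ✗

Expression (B) F = mv is dimensionally incorrect.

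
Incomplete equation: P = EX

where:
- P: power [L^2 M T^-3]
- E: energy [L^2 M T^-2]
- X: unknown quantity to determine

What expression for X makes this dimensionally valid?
X = f (inverse time / frequency (1/t)), dimensions [T^-1]

P has dimensions [L^2 M T^-3]; the rest of the RHS (E) has dimensions [L^2 M T^-2].
So X must have dimensions [T^-1] — X = f (inverse time / frequency (1/t)).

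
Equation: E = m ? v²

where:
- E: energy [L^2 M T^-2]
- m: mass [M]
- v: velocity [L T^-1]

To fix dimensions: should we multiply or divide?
multiplication (×): E = m × v²

E [L^2 M T^-2]; m [M]; v² [L^2 T^-2].
m × v² → [L^2 M T^-2] ✓
m ÷ v² → [L^-2 M T^2] ✗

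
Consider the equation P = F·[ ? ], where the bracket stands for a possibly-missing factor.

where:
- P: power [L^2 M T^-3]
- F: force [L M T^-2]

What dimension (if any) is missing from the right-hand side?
[L T^-1] — velocity (e.g. v)

P has dimensions [L^2 M T^-3]; F has dimensions [L M T^-2].
The bracketed factor must supply [L^2 M T^-3] / [L M T^-2] = [L T^-1].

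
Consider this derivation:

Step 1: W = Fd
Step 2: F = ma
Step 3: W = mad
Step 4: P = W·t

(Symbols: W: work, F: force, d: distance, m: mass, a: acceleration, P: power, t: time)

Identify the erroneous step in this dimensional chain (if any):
Step 4

Step 1: W = Fd → LHS [L^2 M T^-2], RHS [L^2 M T^-2] ✓
Step 2: F = ma → LHS [L M T^-2], RHS [L M T^-2] ✓
Step 3: W = mad → LHS [L^2 M T^-2], RHS [L^2 M T^-2] ✓
Step 4: P = W·t → LHS [L^2 M T^-3], RHS [L^2 M T^-1] ✗

The first dimensional inconsistency appears in step 4: P = W·t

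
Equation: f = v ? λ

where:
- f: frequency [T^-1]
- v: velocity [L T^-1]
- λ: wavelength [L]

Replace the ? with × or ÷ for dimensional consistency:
division (÷): f = v ÷ λ

f [T^-1]; v [L T^-1]; λ [L].
v × λ → [L^2 T^-1] ✗
v ÷ λ → [T^-1] ✓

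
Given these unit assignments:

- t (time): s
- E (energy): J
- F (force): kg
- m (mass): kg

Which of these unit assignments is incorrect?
F

The variable F (force) should have units N, not kg.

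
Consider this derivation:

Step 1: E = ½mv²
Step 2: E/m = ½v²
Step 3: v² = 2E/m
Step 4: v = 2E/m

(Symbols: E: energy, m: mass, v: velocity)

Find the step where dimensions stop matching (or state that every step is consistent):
Step 4

Step 1: E = ½mv² → LHS [L^2 M T^-2], RHS [L^2 M T^-2] ✓
Step 2: E/m = ½v² → LHS [L^2 T^-2], RHS [L^2 T^-2] ✓
Step 3: v² = 2E/m → LHS [L^2 T^-2], RHS [L^2 T^-2] ✓
Step 4: v = 2E/m → LHS [L T^-1], RHS [L^2 T^-2] ✗

The first dimensional inconsistency appears in step 4: v = 2E/m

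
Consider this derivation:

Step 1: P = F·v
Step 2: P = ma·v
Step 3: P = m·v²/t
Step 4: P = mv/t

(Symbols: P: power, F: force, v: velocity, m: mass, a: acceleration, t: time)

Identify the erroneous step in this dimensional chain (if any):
Step 4

Step 1: P = F·v → LHS [L^2 M T^-3], RHS [L^2 M T^-3] ✓
Step 2: P = ma·v → LHS [L^2 M T^-3], RHS [L^2 M T^-3] ✓
Step 3: P = m·v²/t → LHS [L^2 M T^-3], RHS [L^2 M T^-3] ✓
Step 4: P = mv/t → LHS [L^2 M T^-3], RHS [L M T^-2] ✗

The first dimensional inconsistency appears in step 4: P = mv/t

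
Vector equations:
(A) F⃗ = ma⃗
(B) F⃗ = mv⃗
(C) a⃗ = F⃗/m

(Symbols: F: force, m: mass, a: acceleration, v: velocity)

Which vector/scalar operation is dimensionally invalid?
(B) F⃗ = mv⃗

(A) F⃗ = ma⃗: LHS [L M T^-2], RHS [L M T^-2] ✓ — Force and acceleration are vectors, mass is a scalar
(B) F⃗ = mv⃗: LHS [L M T^-2], RHS [L M T^-1] ✗ — mass times velocity is momentum, not force; should be ma⃗
(C) a⃗ = F⃗/m: LHS [L T^-2], RHS [L T^-2] ✓ — force (vector) divided by mass (scalar)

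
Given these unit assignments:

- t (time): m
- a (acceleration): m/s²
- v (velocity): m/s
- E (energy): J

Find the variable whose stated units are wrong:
t

The variable t (time) should have units s, not m.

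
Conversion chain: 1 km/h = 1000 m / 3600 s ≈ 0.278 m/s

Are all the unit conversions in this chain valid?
The chain is correct (no errors).

Correct: 1 km = 1000 m, 1 h = 3600 s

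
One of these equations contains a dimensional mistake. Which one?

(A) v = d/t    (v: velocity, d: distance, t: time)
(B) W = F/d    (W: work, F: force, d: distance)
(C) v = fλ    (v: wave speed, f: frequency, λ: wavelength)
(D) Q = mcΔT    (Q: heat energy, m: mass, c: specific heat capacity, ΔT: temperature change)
(B) W = F/d

The equation (B) W = F/d is dimensionally incorrect.

LHS (W): [L^2 M T^-2]
RHS (F/d): [M T^-2] ✗

The dimensions do not match. The other three equations balance.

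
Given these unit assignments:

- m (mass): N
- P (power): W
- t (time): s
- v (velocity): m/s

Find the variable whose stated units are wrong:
m

The variable m (mass) should have units kg, not N.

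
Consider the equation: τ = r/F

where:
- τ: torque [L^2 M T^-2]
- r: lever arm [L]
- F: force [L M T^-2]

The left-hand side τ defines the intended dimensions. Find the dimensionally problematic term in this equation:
The right-hand side term r/F

τ has dimensions [L^2 M T^-2], but r/F has dimensions [M^-1 T^2], so the term r/F is dimensionally wrong for τ.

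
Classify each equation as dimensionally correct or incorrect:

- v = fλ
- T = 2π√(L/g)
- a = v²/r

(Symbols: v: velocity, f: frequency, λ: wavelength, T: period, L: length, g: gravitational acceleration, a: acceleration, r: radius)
Dimensionally correct: v = fλ, T = 2π√(L/g), a = v²/r
Dimensionally incorrect: none
Ordered (correct first, then incorrect): v = fλ, T = 2π√(L/g), a = v²/r

- v = fλ: LHS [L T^-1], RHS [L T^-1] → correct ✓
- T = 2π√(L/g): LHS [T], RHS [T] → correct ✓
- a = v²/r: LHS [L T^-2], RHS [L T^-2] → correct ✓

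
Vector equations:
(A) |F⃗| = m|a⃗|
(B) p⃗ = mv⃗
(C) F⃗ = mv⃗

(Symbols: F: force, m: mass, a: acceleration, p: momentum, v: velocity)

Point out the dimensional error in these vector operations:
(C) F⃗ = mv⃗

(A) |F⃗| = m|a⃗|: LHS [L M T^-2], RHS [L M T^-2] ✓ — magnitudes of vectors are scalars
(B) p⃗ = mv⃗: LHS [L M T^-1], RHS [L M T^-1] ✓ — mass (scalar) times velocity (vector)
(C) F⃗ = mv⃗: LHS [L M T^-2], RHS [L M T^-1] ✗ — mass times velocity is momentum, not force; should be ma⃗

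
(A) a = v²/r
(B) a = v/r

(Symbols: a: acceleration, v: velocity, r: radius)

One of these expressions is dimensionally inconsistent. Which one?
(B)

(A) a = v²/r: LHS [L T^-2], RHS [L T^-2] ✓
(B) a = v/r: LHS [L T^-2], RHS [T^-1] ✗

Expression (B) a = v/r is dimensionally incorrect.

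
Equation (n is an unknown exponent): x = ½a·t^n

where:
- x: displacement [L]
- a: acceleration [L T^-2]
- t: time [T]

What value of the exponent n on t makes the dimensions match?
n = 2

x has dimensions [L]; t has dimensions [T].
The rest of the RHS has dimensions [L T^-2], so t^n must supply [T^2].
With n = 2: ½a·t^2 has dimensions [L], matching the LHS ✓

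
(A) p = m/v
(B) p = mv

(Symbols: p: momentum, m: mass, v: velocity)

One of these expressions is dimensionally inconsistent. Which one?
(A)

(A) p = m/v: LHS [L M T^-1], RHS [L^-1 M T] ✗
(B) p = mv: LHS [L M T^-1], RHS [L M T^-1] ✓

Expression (A) p = m/v is dimensionally incorrect.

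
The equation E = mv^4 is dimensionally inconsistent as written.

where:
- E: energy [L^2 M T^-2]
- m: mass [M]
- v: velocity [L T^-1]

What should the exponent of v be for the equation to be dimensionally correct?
The exponent of v should be 2: E = mv^2

The LHS E has dimensions [L^2 M T^-2]; v has dimensions [L T^-1].
As written, the RHS mv^4 (exponent 4 on v) has dimensions [L^4 M T^-4], which does not match.
With exponent 2, the RHS mv^2 has dimensions [L^2 M T^-2], matching the LHS.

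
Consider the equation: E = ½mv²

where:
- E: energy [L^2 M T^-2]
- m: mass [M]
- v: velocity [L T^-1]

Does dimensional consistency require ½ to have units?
No

E has dimensions [L^2 M T^-2] and mv² already has dimensions [L^2 M T^-2], so the equation balances without ½ contributing any dimensions. ½ is a pure (dimensionless) number; changing or removing it would not affect dimensional consistency.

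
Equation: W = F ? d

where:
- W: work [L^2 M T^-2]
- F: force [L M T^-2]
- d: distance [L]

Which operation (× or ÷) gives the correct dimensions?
multiplication (×): W = F × d

W [L^2 M T^-2]; F [L M T^-2]; d [L].
F × d → [L^2 M T^-2] ✓
F ÷ d → [M T^-2] ✗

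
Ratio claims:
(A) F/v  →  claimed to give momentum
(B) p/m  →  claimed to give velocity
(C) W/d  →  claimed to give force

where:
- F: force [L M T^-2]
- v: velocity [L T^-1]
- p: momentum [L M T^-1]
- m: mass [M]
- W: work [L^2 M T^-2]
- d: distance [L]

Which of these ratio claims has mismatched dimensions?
(A) F/v does not give momentum

(A) F/v: [M T^-1] ≠ momentum [L M T^-1] ✗
(B) p/m: [L T^-1] = velocity [L T^-1] ✓
(C) W/d: [L M T^-2] = force [L M T^-2] ✓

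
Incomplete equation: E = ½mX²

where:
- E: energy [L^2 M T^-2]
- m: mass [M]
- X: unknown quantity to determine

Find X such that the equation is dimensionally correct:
X = v (velocity), dimensions [L T^-1]

E has dimensions [L^2 M T^-2]; the rest of the RHS (½m) has dimensions [M].
So X² must have dimensions [L^2 T^-2], i.e. X has dimensions [L T^-1] — X = v (velocity).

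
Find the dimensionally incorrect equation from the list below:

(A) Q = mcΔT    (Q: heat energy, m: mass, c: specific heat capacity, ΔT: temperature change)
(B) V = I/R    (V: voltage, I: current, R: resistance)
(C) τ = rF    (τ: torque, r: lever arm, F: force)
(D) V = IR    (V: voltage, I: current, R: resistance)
(B) V = I/R

The equation (B) V = I/R is dimensionally incorrect.

LHS (V): [I^-1 L^2 M T^-3]
RHS (I/R): [I^3 L^-2 M^-1 T^3] ✗

The dimensions do not match. The other three equations balance.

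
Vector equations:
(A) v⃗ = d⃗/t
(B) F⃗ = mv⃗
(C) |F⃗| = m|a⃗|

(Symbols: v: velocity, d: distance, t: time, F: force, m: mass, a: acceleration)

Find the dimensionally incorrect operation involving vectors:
(B) F⃗ = mv⃗

(A) v⃗ = d⃗/t: LHS [L T^-1], RHS [L T^-1] ✓ — displacement (vector) divided by time (scalar)
(B) F⃗ = mv⃗: LHS [L M T^-2], RHS [L M T^-1] ✗ — mass times velocity is momentum, not force; should be ma⃗
(C) |F⃗| = m|a⃗|: LHS [L M T^-2], RHS [L M T^-2] ✓ — magnitudes of vectors are scalars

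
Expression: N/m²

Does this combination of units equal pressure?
Yes

The expression N/m² has dimensions [L^-1 M T^-2], which is exactly pressure [L^-1 M T^-2].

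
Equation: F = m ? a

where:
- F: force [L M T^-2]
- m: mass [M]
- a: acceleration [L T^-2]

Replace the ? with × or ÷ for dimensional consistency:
multiplication (×): F = m × a

F [L M T^-2]; m [M]; a [L T^-2].
m × a → [L M T^-2] ✓
m ÷ a → [L^-1 M T^2] ✗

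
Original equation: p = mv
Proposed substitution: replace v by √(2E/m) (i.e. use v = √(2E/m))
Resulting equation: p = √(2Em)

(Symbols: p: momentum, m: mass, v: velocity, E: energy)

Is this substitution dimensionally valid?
Yes

[v] = [L T^-1] and [√(2E/m)] = [L T^-1]. These match, so the substitution replaces a quantity by one of the same dimensions and the result p = √(2Em) has LHS [L M T^-1] vs RHS [L M T^-1] — still consistent.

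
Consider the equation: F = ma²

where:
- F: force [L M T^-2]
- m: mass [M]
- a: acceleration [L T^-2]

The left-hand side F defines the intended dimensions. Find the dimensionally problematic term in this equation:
The right-hand side term ma²

F has dimensions [L M T^-2], but ma² has dimensions [L^2 M T^-4], so the term ma² is dimensionally wrong for F.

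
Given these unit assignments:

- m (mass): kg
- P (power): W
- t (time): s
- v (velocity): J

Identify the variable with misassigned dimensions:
v

The variable v (velocity) should have units m/s, not J.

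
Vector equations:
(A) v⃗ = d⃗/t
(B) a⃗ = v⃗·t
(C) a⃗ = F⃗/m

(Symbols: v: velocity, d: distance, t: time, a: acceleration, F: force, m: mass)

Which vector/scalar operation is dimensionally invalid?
(B) a⃗ = v⃗·t

(A) v⃗ = d⃗/t: LHS [L T^-1], RHS [L T^-1] ✓ — displacement (vector) divided by time (scalar)
(B) a⃗ = v⃗·t: LHS [L T^-2], RHS [L] ✗ — acceleration is velocity per time; should be v⃗/t
(C) a⃗ = F⃗/m: LHS [L T^-2], RHS [L T^-2] ✓ — force (vector) divided by mass (scalar)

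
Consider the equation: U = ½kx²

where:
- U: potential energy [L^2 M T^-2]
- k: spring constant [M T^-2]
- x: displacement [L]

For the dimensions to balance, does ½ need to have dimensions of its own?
No

U has dimensions [L^2 M T^-2] and kx² already has dimensions [L^2 M T^-2], so the equation balances without ½ contributing any dimensions. ½ is a pure (dimensionless) number; changing or removing it would not affect dimensional consistency.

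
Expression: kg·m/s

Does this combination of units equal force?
No

The expression kg·m/s has dimensions [L M T^-1], but force has dimensions [L M T^-2].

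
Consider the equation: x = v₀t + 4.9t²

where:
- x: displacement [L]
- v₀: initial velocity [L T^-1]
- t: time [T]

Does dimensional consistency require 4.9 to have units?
Yes

x has dimensions [L], while t² alone has dimensions [T^2]. For the equation to balance, the factor 4.9 must carry dimensions [L T^-2] — it is a dimensional constant (a numerical value of a physical quantity with its units suppressed), not a pure number.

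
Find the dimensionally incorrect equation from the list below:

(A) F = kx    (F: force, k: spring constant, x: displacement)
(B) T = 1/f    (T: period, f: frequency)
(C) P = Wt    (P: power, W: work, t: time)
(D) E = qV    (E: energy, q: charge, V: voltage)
(C) P = Wt

The equation (C) P = Wt is dimensionally incorrect.

LHS (P): [L^2 M T^-3]
RHS (Wt): [L^2 M T^-1] ✗

The dimensions do not match. The other three equations balance.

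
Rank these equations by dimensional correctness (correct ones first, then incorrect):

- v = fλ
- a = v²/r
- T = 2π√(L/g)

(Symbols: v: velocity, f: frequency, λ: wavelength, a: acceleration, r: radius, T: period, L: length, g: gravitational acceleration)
Dimensionally correct: v = fλ, a = v²/r, T = 2π√(L/g)
Dimensionally incorrect: none
Ordered (correct first, then incorrect): v = fλ, a = v²/r, T = 2π√(L/g)

- v = fλ: LHS [L T^-1], RHS [L T^-1] → correct ✓
- a = v²/r: LHS [L T^-2], RHS [L T^-2] → correct ✓
- T = 2π√(L/g): LHS [T], RHS [T] → correct ✓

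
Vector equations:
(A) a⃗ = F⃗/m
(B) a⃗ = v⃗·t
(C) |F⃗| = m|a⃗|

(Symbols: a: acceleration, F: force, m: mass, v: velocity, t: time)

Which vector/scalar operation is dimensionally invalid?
(B) a⃗ = v⃗·t

(A) a⃗ = F⃗/m: LHS [L T^-2], RHS [L T^-2] ✓ — force (vector) divided by mass (scalar)
(B) a⃗ = v⃗·t: LHS [L T^-2], RHS [L] ✗ — acceleration is velocity per time; should be v⃗/t
(C) |F⃗| = m|a⃗|: LHS [L M T^-2], RHS [L M T^-2] ✓ — magnitudes of vectors are scalars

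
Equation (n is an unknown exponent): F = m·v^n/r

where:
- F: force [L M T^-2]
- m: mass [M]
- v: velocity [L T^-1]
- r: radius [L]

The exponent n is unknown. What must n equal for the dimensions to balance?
n = 2

F has dimensions [L M T^-2]; v has dimensions [L T^-1].
The rest of the RHS has dimensions [L^-1 M], so v^n must supply [L^2 T^-2].
With n = 2: m·v^2/r has dimensions [L M T^-2], matching the LHS ✓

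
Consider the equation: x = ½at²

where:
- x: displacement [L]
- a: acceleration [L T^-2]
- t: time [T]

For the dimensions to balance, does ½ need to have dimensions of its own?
No

x has dimensions [L] and at² already has dimensions [L], so the equation balances without ½ contributing any dimensions. ½ is a pure (dimensionless) number; changing or removing it would not affect dimensional consistency.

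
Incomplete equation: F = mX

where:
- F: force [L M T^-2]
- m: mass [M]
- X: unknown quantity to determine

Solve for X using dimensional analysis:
X = a (acceleration), dimensions [L T^-2]

F has dimensions [L M T^-2]; the rest of the RHS (m) has dimensions [M].
So X must have dimensions [L T^-2] — X = a (acceleration).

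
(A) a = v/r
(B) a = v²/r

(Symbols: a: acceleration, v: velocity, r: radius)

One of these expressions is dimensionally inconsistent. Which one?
(A)

(A) a = v/r: LHS [L T^-2], RHS [T^-1] ✗
(B) a = v²/r: LHS [L T^-2], RHS [L T^-2] ✓

Expression (A) a = v/r is dimensionally incorrect.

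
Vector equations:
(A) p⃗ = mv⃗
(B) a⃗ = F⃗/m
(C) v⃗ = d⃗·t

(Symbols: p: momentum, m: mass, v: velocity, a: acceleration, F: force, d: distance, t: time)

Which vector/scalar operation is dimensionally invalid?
(C) v⃗ = d⃗·t

(A) p⃗ = mv⃗: LHS [L M T^-1], RHS [L M T^-1] ✓ — mass (scalar) times velocity (vector)
(B) a⃗ = F⃗/m: LHS [L T^-2], RHS [L T^-2] ✓ — force (vector) divided by mass (scalar)
(C) v⃗ = d⃗·t: LHS [L T^-1], RHS [L T] ✗ — velocity is displacement per time; should be d⃗/t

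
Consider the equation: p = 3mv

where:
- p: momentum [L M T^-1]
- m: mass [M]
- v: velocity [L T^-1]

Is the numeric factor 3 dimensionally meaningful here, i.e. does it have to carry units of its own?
No

p has dimensions [L M T^-1] and mv already has dimensions [L M T^-1], so the equation balances without 3 contributing any dimensions. 3 is a pure (dimensionless) number; changing or removing it would not affect dimensional consistency.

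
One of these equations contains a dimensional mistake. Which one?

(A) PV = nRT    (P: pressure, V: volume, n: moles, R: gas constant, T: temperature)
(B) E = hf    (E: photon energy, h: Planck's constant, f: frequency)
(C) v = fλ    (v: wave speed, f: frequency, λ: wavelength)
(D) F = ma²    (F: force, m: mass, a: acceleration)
(D) F = ma²

The equation (D) F = ma² is dimensionally incorrect.

LHS (F): [L M T^-2]
RHS (ma²): [L^2 M T^-4] ✗

The dimensions do not match. The other three equations balance.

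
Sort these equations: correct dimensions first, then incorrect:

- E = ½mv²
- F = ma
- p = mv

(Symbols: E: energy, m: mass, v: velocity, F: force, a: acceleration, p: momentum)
Dimensionally correct: E = ½mv², F = ma, p = mv
Dimensionally incorrect: none
Ordered (correct first, then incorrect): E = ½mv², F = ma, p = mv

- E = ½mv²: LHS [L^2 M T^-2], RHS [L^2 M T^-2] → correct ✓
- F = ma: LHS [L M T^-2], RHS [L M T^-2] → correct ✓
- p = mv: LHS [L M T^-1], RHS [L M T^-1] → correct ✓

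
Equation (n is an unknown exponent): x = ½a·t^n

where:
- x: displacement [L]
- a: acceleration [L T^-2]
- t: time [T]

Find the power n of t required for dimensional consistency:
n = 2

x has dimensions [L]; t has dimensions [T].
The rest of the RHS has dimensions [L T^-2], so t^n must supply [T^2].
With n = 2: ½a·t^2 has dimensions [L], matching the LHS ✓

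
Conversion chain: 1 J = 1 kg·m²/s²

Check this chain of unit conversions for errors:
The chain is correct (no errors).

Correct: Joule is defined as kg·m²/s²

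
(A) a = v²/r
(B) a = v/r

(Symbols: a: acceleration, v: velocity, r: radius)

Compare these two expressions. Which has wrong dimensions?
(B)

(A) a = v²/r: LHS [L T^-2], RHS [L T^-2] ✓
(B) a = v/r: LHS [L T^-2], RHS [T^-1] ✗

Expression (B) a = v/r is dimensionally incorrect.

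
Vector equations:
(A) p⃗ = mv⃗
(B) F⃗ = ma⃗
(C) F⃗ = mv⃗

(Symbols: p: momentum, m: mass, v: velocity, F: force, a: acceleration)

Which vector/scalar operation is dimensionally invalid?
(C) F⃗ = mv⃗

(A) p⃗ = mv⃗: LHS [L M T^-1], RHS [L M T^-1] ✓ — mass (scalar) times velocity (vector)
(B) F⃗ = ma⃗: LHS [L M T^-2], RHS [L M T^-2] ✓ — Force and acceleration are vectors, mass is a scalar
(C) F⃗ = mv⃗: LHS [L M T^-2], RHS [L M T^-1] ✗ — mass times velocity is momentum, not force; should be ma⃗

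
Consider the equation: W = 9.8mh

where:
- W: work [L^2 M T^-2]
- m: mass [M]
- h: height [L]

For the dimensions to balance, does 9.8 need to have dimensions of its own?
Yes

W has dimensions [L^2 M T^-2], while mh alone has dimensions [L M]. For the equation to balance, the factor 9.8 must carry dimensions [L T^-2] — it is a dimensional constant (a numerical value of a physical quantity with its units suppressed), not a pure number.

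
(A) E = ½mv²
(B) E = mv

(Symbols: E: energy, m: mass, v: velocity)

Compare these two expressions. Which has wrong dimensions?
(B)

(A) E = ½mv²: LHS [L^2 M T^-2], RHS [L^2 M T^-2] ✓
(B) E = mv: LHS [L^2 M T^-2], RHS [L M T^-1] ✗

Expression (B) E = mv is dimensionally incorrect.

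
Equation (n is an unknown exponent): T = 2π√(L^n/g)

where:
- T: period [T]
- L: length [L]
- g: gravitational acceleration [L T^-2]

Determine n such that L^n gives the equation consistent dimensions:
n = 1

T has dimensions [T]; L has dimensions [L].
With n = 1: 2π√(L^1/g) has dimensions [T], matching the LHS ✓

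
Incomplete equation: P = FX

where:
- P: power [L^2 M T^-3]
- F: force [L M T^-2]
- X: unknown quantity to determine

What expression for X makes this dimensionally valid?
X = v (velocity), dimensions [L T^-1]

P has dimensions [L^2 M T^-3]; the rest of the RHS (F) has dimensions [L M T^-2].
So X must have dimensions [L T^-1] — X = v (velocity).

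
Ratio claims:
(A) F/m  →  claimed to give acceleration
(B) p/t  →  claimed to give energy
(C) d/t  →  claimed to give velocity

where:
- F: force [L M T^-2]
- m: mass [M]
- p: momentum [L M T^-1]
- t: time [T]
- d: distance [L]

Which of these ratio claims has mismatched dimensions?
(B) p/t does not give energy

(A) F/m: [L T^-2] = acceleration [L T^-2] ✓
(B) p/t: [L M T^-2] ≠ energy [L^2 M T^-2] ✗
(C) d/t: [L T^-1] = velocity [L T^-1] ✓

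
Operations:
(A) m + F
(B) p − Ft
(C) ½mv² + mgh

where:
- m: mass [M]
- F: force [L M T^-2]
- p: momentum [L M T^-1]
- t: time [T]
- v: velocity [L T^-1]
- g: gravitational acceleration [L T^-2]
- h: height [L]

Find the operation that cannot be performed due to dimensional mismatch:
(A) m + F

(A) m + F: m [M] and F [L M T^-2] — different dimensions cannot be added/subtracted ✗
(B) p − Ft: p [L M T^-1] and Ft [L M T^-1] — same dimensions ✓
(C) ½mv² + mgh: ½mv² [L^2 M T^-2] and mgh [L^2 M T^-2] — same dimensions ✓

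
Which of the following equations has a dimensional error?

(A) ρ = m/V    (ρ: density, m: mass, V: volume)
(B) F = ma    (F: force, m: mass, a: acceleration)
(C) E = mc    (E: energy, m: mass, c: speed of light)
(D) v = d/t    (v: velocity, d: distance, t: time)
(C) E = mc

The equation (C) E = mc is dimensionally incorrect.

LHS (E): [L^2 M T^-2]
RHS (mc): [L M T^-1] ✗

The dimensions do not match. The other three equations balance.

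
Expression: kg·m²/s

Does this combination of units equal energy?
No

The expression kg·m²/s has dimensions [L^2 M T^-1], but energy has dimensions [L^2 M T^-2].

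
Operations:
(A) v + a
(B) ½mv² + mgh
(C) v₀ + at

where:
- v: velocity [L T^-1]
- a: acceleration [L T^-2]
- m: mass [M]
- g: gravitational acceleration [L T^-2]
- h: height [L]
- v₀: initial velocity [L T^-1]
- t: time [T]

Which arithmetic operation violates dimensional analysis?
(A) v + a

(A) v + a: v [L T^-1] and a [L T^-2] — different dimensions cannot be added/subtracted ✗
(B) ½mv² + mgh: ½mv² [L^2 M T^-2] and mgh [L^2 M T^-2] — same dimensions ✓
(C) v₀ + at: v₀ [L T^-1] and at [L T^-1] — same dimensions ✓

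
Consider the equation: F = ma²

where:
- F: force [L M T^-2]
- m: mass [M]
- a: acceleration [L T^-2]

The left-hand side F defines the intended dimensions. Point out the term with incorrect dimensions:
The right-hand side term ma²

F has dimensions [L M T^-2], but ma² has dimensions [L^2 M T^-4], so the term ma² is dimensionally wrong for F.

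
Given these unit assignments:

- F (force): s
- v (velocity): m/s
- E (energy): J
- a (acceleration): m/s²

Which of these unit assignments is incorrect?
F

The variable F (force) should have units N, not s.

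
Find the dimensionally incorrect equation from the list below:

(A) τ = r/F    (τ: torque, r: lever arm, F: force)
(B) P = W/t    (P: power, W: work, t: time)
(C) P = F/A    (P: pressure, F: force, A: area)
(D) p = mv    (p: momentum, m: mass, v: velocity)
(A) τ = r/F

The equation (A) τ = r/F is dimensionally incorrect.

LHS (τ): [L^2 M T^-2]
RHS (r/F): [M^-1 T^2] ✗

The dimensions do not match. The other three equations balance.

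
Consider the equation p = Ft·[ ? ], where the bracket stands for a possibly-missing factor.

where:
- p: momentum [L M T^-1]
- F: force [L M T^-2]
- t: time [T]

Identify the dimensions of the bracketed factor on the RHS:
Nothing is missing — the bracketed factor must be dimensionless.

p has dimensions [L M T^-1] and Ft already has dimensions [L M T^-1], so p = Ft is dimensionally complete.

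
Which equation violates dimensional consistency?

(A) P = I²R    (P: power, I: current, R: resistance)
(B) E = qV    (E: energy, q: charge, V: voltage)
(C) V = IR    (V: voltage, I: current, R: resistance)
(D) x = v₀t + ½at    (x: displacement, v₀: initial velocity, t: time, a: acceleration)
(D) x = v₀t + ½at

The equation (D) x = v₀t + ½at is dimensionally incorrect.

LHS (x): [L]
RHS terms:
  - v₀t: [L] ✓
  - ½at: [L T^-1] ✗ (does not match LHS)

The dimensions do not match. The other three equations balance.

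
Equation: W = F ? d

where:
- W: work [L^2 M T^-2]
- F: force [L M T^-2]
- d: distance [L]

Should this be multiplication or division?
multiplication (×): W = F × d

W [L^2 M T^-2]; F [L M T^-2]; d [L].
F × d → [L^2 M T^-2] ✓
F ÷ d → [M T^-2] ✗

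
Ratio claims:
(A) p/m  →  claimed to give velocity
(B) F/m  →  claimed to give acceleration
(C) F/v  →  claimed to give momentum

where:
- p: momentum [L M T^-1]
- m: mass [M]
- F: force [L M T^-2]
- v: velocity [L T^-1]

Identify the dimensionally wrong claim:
(C) F/v does not give momentum

(A) p/m: [L T^-1] = velocity [L T^-1] ✓
(B) F/m: [L T^-2] = acceleration [L T^-2] ✓
(C) F/v: [M T^-1] ≠ momentum [L M T^-1] ✗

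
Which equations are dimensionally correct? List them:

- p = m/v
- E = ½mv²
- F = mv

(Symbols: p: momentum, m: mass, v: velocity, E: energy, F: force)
Dimensionally correct: E = ½mv²
Dimensionally incorrect: p = m/v, F = mv
Ordered (correct first, then incorrect): E = ½mv², p = m/v, F = mv

- p = m/v: LHS [L M T^-1], RHS [L^-1 M T] → incorrect ✗
- E = ½mv²: LHS [L^2 M T^-2], RHS [L^2 M T^-2] → correct ✓
- F = mv: LHS [L M T^-2], RHS [L M T^-1] → incorrect ✗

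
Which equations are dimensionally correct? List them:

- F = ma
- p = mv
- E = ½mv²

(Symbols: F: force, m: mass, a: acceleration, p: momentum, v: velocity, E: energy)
Dimensionally correct: F = ma, p = mv, E = ½mv²
Dimensionally incorrect: none
Ordered (correct first, then incorrect): F = ma, p = mv, E = ½mv²

- F = ma: LHS [L M T^-2], RHS [L M T^-2] → correct ✓
- p = mv: LHS [L M T^-1], RHS [L M T^-1] → correct ✓
- E = ½mv²: LHS [L^2 M T^-2], RHS [L^2 M T^-2] → correct ✓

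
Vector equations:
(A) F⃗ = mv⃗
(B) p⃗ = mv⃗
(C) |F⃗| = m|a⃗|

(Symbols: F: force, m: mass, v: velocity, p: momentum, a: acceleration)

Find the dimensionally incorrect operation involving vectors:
(A) F⃗ = mv⃗

(A) F⃗ = mv⃗: LHS [L M T^-2], RHS [L M T^-1] ✗ — mass times velocity is momentum, not force; should be ma⃗
(B) p⃗ = mv⃗: LHS [L M T^-1], RHS [L M T^-1] ✓ — mass (scalar) times velocity (vector)
(C) |F⃗| = m|a⃗|: LHS [L M T^-2], RHS [L M T^-2] ✓ — magnitudes of vectors are scalars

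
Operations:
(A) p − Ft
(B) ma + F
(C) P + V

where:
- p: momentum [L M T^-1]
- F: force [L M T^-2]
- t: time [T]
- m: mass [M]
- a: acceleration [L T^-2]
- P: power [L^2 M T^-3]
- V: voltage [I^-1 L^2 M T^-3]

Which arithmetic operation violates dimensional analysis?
(C) P + V

(A) p − Ft: p [L M T^-1] and Ft [L M T^-1] — same dimensions ✓
(B) ma + F: ma [L M T^-2] and F [L M T^-2] — same dimensions ✓
(C) P + V: P [L^2 M T^-3] and V [I^-1 L^2 M T^-3] — different dimensions cannot be added/subtracted ✗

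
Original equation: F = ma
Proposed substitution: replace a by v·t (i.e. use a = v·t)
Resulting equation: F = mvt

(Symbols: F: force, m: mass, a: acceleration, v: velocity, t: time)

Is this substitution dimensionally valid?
No

[a] = [L T^-2] and [v·t] = [L]. These differ, so the substitution replaces a quantity by one of different dimensions and the result F = mvt has LHS [L M T^-2] vs RHS [L M] — inconsistent.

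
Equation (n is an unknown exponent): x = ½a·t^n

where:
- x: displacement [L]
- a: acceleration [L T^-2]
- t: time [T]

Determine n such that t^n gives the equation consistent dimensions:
n = 2

x has dimensions [L]; t has dimensions [T].
The rest of the RHS has dimensions [L T^-2], so t^n must supply [T^2].
With n = 2: ½a·t^2 has dimensions [L], matching the LHS ✓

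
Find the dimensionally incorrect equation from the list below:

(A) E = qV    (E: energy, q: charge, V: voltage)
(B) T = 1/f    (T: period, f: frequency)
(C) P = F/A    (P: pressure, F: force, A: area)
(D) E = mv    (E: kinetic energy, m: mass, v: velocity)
(D) E = mv

The equation (D) E = mv is dimensionally incorrect.

LHS (E): [L^2 M T^-2]
RHS (mv): [L M T^-1] ✗

The dimensions do not match. The other three equations balance.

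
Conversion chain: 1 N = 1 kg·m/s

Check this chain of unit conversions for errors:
The chain is incorrect (it contains an error).

Incorrect: Newton is kg·m/s², not kg·m/s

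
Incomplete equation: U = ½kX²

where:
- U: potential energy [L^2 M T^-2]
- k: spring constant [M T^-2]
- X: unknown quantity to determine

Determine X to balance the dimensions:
X = x (displacement), dimensions [L]

U has dimensions [L^2 M T^-2]; the rest of the RHS (½k) has dimensions [M T^-2].
So X² must have dimensions [L^2], i.e. X has dimensions [L] — X = x (displacement).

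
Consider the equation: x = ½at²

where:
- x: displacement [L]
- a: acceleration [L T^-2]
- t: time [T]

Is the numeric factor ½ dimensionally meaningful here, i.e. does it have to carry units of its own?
No

x has dimensions [L] and at² already has dimensions [L], so the equation balances without ½ contributing any dimensions. ½ is a pure (dimensionless) number; changing or removing it would not affect dimensional consistency.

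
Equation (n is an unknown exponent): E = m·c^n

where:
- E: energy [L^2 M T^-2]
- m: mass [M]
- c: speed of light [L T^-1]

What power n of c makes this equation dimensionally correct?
n = 2

E has dimensions [L^2 M T^-2]; c has dimensions [L T^-1].
The rest of the RHS has dimensions [M], so c^n must supply [L^2 T^-2].
With n = 2: m·c^2 has dimensions [L^2 M T^-2], matching the LHS ✓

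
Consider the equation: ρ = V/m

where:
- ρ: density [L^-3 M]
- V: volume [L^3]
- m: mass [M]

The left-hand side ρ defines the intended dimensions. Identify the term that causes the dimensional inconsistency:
The right-hand side term V/m

ρ has dimensions [L^-3 M], but V/m has dimensions [L^3 M^-1], so the term V/m is dimensionally wrong for ρ.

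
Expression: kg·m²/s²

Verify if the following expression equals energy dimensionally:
Yes

The expression kg·m²/s² has dimensions [L^2 M T^-2], which is exactly energy [L^2 M T^-2].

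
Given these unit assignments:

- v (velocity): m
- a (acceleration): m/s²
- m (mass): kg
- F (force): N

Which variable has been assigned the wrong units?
v

The variable v (velocity) should have units m/s, not m.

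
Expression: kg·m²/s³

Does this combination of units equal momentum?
No

The expression kg·m²/s³ has dimensions [L^2 M T^-3], but momentum has dimensions [L M T^-1].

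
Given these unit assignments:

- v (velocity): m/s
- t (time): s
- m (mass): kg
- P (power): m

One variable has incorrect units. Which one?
P

The variable P (power) should have units W, not m.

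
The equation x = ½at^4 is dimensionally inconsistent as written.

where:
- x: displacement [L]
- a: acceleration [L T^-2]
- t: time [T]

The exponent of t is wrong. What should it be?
The exponent of t should be 2: x = ½at^2

The LHS x has dimensions [L]; t has dimensions [T].
As written, the RHS ½at^4 (exponent 4 on t) has dimensions [L T^2], which does not match.
With exponent 2, the RHS ½at^2 has dimensions [L], matching the LHS.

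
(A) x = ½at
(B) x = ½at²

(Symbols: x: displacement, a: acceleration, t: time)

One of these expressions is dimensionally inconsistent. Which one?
(A)

(A) x = ½at: LHS [L], RHS [L T^-1] ✗
(B) x = ½at²: LHS [L], RHS [L] ✓

Expression (A) x = ½at is dimensionally incorrect.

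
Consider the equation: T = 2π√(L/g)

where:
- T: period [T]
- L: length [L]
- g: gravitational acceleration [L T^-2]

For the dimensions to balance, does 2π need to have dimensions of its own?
No

T has dimensions [T] and √(L/g) already has dimensions [T], so the equation balances without 2π contributing any dimensions. 2π is a pure (dimensionless) number; changing or removing it would not affect dimensional consistency.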